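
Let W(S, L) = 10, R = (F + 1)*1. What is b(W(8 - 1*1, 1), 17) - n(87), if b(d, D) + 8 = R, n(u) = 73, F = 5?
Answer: -75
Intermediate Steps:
R = 6 (R = (5 + 1)*1 = 6*1 = 6)
b(d, D) = -2 (b(d, D) = -8 + 6 = -2)
b(W(8 - 1*1, 1), 17) - n(87) = -2 - 1*73 = -2 - 73 = -75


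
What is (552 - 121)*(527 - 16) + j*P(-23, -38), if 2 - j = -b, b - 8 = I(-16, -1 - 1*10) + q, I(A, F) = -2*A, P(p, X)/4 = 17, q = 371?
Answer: 248325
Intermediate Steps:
P(p, X) = 68 (P(p, X) = 4*17 = 68)
b = 411 (b = 8 + (-2*(-16) + 371) = 8 + (32 + 371) = 8 + 403 = 411)
j = 413 (j = 2 - (-1)*411 = 2 - 1*(-411) = 2 + 411 = 413)
(552 - 121)*(527 - 16) + j*P(-23, -38) = (552 - 121)*(527 - 16) + 413*68 = 431*511 + 28084 = 220241 + 28084 = 248325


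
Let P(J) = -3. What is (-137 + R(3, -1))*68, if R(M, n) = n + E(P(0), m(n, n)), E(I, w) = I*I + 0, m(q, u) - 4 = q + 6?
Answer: -8772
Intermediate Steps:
m(q, u) = 10 + q (m(q, u) = 4 + (q + 6) = 4 + (6 + q) = 10 + q)
E(I, w) = I**2 (E(I, w) = I**2 + 0 = I**2)
R(M, n) = 9 + n (R(M, n) = n + (-3)**2 = n + 9 = 9 + n)
(-137 + R(3, -1))*68 = (-137 + (9 - 1))*68 = (-137 + 8)*68 = -129*68 = -8772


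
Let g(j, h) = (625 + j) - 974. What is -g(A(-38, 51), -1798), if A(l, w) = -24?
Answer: 373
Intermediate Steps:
g(j, h) = -349 + j
-g(A(-38, 51), -1798) = -(-349 - 24) = -1*(-373) = 373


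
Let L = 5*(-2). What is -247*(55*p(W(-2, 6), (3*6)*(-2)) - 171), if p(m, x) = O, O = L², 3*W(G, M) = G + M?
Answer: -1316263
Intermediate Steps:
W(G, M) = G/3 + M/3 (W(G, M) = (G + M)/3 = G/3 + M/3)
L = -10
O = 100 (O = (-10)² = 100)
p(m, x) = 100
-247*(55*p(W(-2, 6), (3*6)*(-2)) - 171) = -247*(55*100 - 171) = -247*(5500 - 171) = -247*5329 = -1316263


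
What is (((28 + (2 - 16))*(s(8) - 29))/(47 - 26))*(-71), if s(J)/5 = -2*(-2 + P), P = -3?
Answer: -994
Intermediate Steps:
s(J) = 50 (s(J) = 5*(-2*(-2 - 3)) = 5*(-2*(-5)) = 5*10 = 50)
(((28 + (2 - 16))*(s(8) - 29))/(47 - 26))*(-71) = (((28 + (2 - 16))*(50 - 29))/(47 - 26))*(-71) = (((28 - 14)*21)/21)*(-71) = ((14*21)/21)*(-71) = ((1/21)*294)*(-71) = 14*(-71) = -994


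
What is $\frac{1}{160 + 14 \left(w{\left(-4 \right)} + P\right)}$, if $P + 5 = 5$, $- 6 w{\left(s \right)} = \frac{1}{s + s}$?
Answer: $\frac{24}{3847} \approx 0.0062386$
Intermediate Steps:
$w{\left(s \right)} = - \frac{1}{12 s}$ ($w{\left(s \right)} = - \frac{1}{6 \left(s + s\right)} = - \frac{1}{6 \cdot 2 s} = - \frac{\frac{1}{2} \frac{1}{s}}{6} = - \frac{1}{12 s}$)
$P = 0$ ($P = -5 + 5 = 0$)
$\frac{1}{160 + 14 \left(w{\left(-4 \right)} + P\right)} = \frac{1}{160 + 14 \left(- \frac{1}{12 \left(-4\right)} + 0\right)} = \frac{1}{160 + 14 \left(\left(- \frac{1}{12}\right) \left(- \frac{1}{4}\right) + 0\right)} = \frac{1}{160 + 14 \left(\frac{1}{48} + 0\right)} = \frac{1}{160 + 14 \cdot \frac{1}{48}} = \frac{1}{160 + \frac{7}{24}} = \frac{1}{\frac{3847}{24}} = \frac{24}{3847}$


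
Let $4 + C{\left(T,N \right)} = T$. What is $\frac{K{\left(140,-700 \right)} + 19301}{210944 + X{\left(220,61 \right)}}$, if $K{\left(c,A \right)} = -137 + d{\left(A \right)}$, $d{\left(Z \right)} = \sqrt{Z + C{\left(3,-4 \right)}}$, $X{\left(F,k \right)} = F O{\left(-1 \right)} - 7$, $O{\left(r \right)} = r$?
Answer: $\frac{6388}{70239} + \frac{i \sqrt{701}}{210717} \approx 0.090947 + 0.00012565 i$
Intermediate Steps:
$C{\left(T,N \right)} = -4 + T$
$X{\left(F,k \right)} = -7 - F$ ($X{\left(F,k \right)} = F \left(-1\right) - 7 = - F - 7 = -7 - F$)
$d{\left(Z \right)} = \sqrt{-1 + Z}$ ($d{\left(Z \right)} = \sqrt{Z + \left(-4 + 3\right)} = \sqrt{Z - 1} = \sqrt{-1 + Z}$)
$K{\left(c,A \right)} = -137 + \sqrt{-1 + A}$
$\frac{K{\left(140,-700 \right)} + 19301}{210944 + X{\left(220,61 \right)}} = \frac{\left(-137 + \sqrt{-1 - 700}\right) + 19301}{210944 - 227} = \frac{\left(-137 + \sqrt{-701}\right) + 19301}{210944 - 227} = \frac{\left(-137 + i \sqrt{701}\right) + 19301}{210944 - 227} = \frac{19164 + i \sqrt{701}}{210717} = \left(19164 + i \sqrt{701}\right) \frac{1}{210717} = \frac{6388}{70239} + \frac{i \sqrt{701}}{210717}$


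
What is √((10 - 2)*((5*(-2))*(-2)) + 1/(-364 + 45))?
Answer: 3*√1809049/319 ≈ 12.649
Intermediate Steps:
√((10 - 2)*((5*(-2))*(-2)) + 1/(-364 + 45)) = √(8*(-10*(-2)) + 1/(-319)) = √(8*20 - 1/319) = √(160 - 1/319) = √(51039/319) = 3*√1809049/319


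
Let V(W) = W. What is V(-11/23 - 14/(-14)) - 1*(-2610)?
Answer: 60042/23 ≈ 2610.5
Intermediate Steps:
V(-11/23 - 14/(-14)) - 1*(-2610) = (-11/23 - 14/(-14)) - 1*(-2610) = (-11*1/23 - 14*(-1/14)) + 2610 = (-11/23 + 1) + 2610 = 12/23 + 2610 = 60042/23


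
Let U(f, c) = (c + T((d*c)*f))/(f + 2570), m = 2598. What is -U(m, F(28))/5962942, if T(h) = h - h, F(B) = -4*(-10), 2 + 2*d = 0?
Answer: -5/3852060532 ≈ -1.2980e-9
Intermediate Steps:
d = -1 (d = -1 + (½)*0 = -1 + 0 = -1)
F(B) = 40
T(h) = 0
U(f, c) = c/(2570 + f) (U(f, c) = (c + 0)/(f + 2570) = c/(2570 + f))
-U(m, F(28))/5962942 = -40/(2570 + 2598)/5962942 = -40/5168*(1/5962942) = -1*5/646*(1/5962942) = -5/646*1/5962942 = -5/3852060532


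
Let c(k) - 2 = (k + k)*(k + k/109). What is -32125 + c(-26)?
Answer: -3352687/109 ≈ -30759.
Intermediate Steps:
c(k) = 2 + 220*k²/109 (c(k) = 2 + (k + k)*(k + k/109) = 2 + (2*k)*(k + k*(1/109)) = 2 + (2*k)*(k + k/109) = 2 + (2*k)*(110*k/109) = 2 + 220*k²/109)
-32125 + c(-26) = -32125 + (2 + (220/109)*(-26)²) = -32125 + (2 + (220/109)*676) = -32125 + (2 + 148720/109) = -32125 + 148938/109 = -3352687/109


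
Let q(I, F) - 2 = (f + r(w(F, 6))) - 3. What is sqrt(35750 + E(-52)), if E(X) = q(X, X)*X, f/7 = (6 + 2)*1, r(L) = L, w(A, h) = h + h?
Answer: sqrt(32266) ≈ 179.63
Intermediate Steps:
w(A, h) = 2*h
f = 56 (f = 7*((6 + 2)*1) = 7*(8*1) = 7*8 = 56)
q(I, F) = 67 (q(I, F) = 2 + ((56 + 2*6) - 3) = 2 + ((56 + 12) - 3) = 2 + (68 - 3) = 2 + 65 = 67)
E(X) = 67*X
sqrt(35750 + E(-52)) = sqrt(35750 + 67*(-52)) = sqrt(35750 - 3484) = sqrt(32266)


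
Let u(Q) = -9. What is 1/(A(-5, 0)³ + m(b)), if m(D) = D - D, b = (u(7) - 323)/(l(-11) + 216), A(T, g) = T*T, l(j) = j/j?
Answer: 1/15625 ≈ 6.4000e-5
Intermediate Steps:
l(j) = 1
A(T, g) = T²
b = -332/217 (b = (-9 - 323)/(1 + 216) = -332/217 ≈ -1.5300)
m(D) = 0
1/(A(-5, 0)³ + m(b)) = 1/(((-5)²)³ + 0) = 1/(25³ + 0) = 1/(15625 + 0) = 1/15625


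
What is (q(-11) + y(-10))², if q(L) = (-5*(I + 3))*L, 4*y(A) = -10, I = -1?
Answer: 46225/4 ≈ 11556.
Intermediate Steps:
y(A) = -5/2 (y(A) = (¼)*(-10) = -5/2)
q(L) = -10*L (q(L) = (-5*(-1 + 3))*L = (-5*2)*L = -10*L)
(q(-11) + y(-10))² = (-10*(-11) - 5/2)² = (110 - 5/2)² = (215/2)² = 46225/4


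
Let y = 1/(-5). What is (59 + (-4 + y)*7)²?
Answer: 21904/25 ≈ 876.16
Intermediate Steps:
y = -⅕ ≈ -0.20000
(59 + (-4 + y)*7)² = (59 + (-4 - ⅕)*7)² = (59 - 21/5*7)² = (59 - 147/5)² = (148/5)² = 21904/25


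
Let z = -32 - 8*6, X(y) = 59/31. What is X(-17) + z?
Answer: -2421/31 ≈ -78.097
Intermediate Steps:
X(y) = 59/31 (X(y) = 59*(1/31) = 59/31)
z = -80 (z = -32 - 48 = -80)
X(-17) + z = 59/31 - 80 = -2421/31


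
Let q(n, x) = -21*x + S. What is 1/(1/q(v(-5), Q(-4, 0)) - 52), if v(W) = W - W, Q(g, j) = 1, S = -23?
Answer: -44/2289 ≈ -0.019222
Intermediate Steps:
v(W) = 0
q(n, x) = -23 - 21*x (q(n, x) = -21*x - 23 = -23 - 21*x)
1/(1/q(v(-5), Q(-4, 0)) - 52) = 1/(1/(-23 - 21*1) - 52) = 1/(1/(-23 - 21) - 52) = 1/(1/(-44) - 52) = 1/(-1/44 - 52) = 1/(-2289/44) = -44/2289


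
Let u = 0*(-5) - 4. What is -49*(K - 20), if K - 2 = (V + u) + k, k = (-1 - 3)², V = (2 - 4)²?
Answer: 98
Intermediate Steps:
V = 4 (V = (-2)² = 4)
u = -4 (u = 0 - 4 = -4)
k = 16 (k = (-4)² = 16)
K = 18 (K = 2 + ((4 - 4) + 16) = 2 + (0 + 16) = 2 + 16 = 18)
-49*(K - 20) = -49*(18 - 20) = -49*(-2) = 98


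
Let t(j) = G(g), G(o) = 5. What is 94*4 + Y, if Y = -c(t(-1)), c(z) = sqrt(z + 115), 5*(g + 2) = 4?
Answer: 376 - 2*sqrt(30) ≈ 365.05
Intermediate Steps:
g = -6/5 (g = -2 + (1/5)*4 = -2 + 4/5 = -6/5 ≈ -1.2000)
t(j) = 5
c(z) = sqrt(115 + z)
Y = -2*sqrt(30) (Y = -sqrt(115 + 5) = -sqrt(120) = -2*sqrt(30) ≈ -10.954)
94*4 + Y = 94*4 - 2*sqrt(30) = 376 - 2*sqrt(30)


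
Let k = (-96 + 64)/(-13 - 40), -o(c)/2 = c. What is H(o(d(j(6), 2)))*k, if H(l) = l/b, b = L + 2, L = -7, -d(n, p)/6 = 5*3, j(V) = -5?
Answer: -1152/53 ≈ -21.736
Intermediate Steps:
d(n, p) = -90 (d(n, p) = -30*3 = -6*15 = -90)
o(c) = -2*c
b = -5 (b = -7 + 2 = -5)
k = 32/53 (k = -32/(-53) = -32*(-1/53) = 32/53 ≈ 0.60377)
H(l) = -l/5 (H(l) = l/(-5) = l*(-⅕) = -l/5)
H(o(d(j(6), 2)))*k = -(-2)*(-90)/5*(32/53) = -⅕*180*(32/53) = -36*32/53 = -1152/53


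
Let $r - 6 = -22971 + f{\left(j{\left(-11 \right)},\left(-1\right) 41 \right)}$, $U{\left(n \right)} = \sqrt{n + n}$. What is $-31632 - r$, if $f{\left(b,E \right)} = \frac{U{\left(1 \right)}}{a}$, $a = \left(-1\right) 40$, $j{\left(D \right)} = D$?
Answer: $-8667 + \frac{\sqrt{2}}{40} \approx -8667.0$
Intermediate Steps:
$a = -40$
$U{\left(n \right)} = \sqrt{2} \sqrt{n}$ ($U{\left(n \right)} = \sqrt{2 n} = \sqrt{2} \sqrt{n}$)
$f{\left(b,E \right)} = - \frac{\sqrt{2}}{40}$ ($f{\left(b,E \right)} = \frac{\sqrt{2} \sqrt{1}}{-40} = \sqrt{2} \cdot 1 \left(- \frac{1}{40}\right) = \sqrt{2} \left(- \frac{1}{40}\right) = - \frac{\sqrt{2}}{40}$)
$r = -22965 - \frac{\sqrt{2}}{40}$ ($r = 6 - \left(22971 + \frac{\sqrt{2}}{40}\right) = -22965 - \frac{\sqrt{2}}{40} \approx -22965.0$)
$-31632 - r = -31632 - \left(-22965 - \frac{\sqrt{2}}{40}\right) = -31632 + \left(22965 + \frac{\sqrt{2}}{40}\right) = -8667 + \frac{\sqrt{2}}{40}$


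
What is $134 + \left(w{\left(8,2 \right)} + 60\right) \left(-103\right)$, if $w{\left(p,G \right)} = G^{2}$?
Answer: $-6458$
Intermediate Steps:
$134 + \left(w{\left(8,2 \right)} + 60\right) \left(-103\right) = 134 + \left(2^{2} + 60\right) \left(-103\right) = 134 + \left(4 + 60\right) \left(-103\right) = 134 + 64 \left(-103\right) = 134 - 6592 = -6458$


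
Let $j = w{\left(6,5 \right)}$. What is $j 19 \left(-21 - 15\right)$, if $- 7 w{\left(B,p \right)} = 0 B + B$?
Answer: $\frac{4104}{7} \approx 586.29$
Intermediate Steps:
$w{\left(B,p \right)} = - \frac{B}{7}$ ($w{\left(B,p \right)} = - \frac{0 B + B}{7} = - \frac{0 + B}{7} = - \frac{B}{7}$)
$j = - \frac{6}{7}$ ($j = \left(- \frac{1}{7}\right) 6 = - \frac{6}{7} \approx -0.85714$)
$j 19 \left(-21 - 15\right) = \left(- \frac{6}{7}\right) 19 \left(-21 - 15\right) = - \frac{114 \left(-21 - 15\right)}{7} = \left(- \frac{114}{7}\right) \left(-36\right) = \frac{4104}{7}$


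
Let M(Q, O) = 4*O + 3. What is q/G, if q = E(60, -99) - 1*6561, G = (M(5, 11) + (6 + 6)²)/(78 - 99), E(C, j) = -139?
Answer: 140700/191 ≈ 736.65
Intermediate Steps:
M(Q, O) = 3 + 4*O
G = -191/21 (G = ((3 + 4*11) + (6 + 6)²)/(78 - 99) = ((3 + 44) + 12²)/(-21) = -(47 + 144)/21 = -1/21*191 = -191/21 ≈ -9.0952)
q = -6700 (q = -139 - 1*6561 = -139 - 6561 = -6700)
q/G = -6700/(-191/21) = -6700*(-21/191) = 140700/191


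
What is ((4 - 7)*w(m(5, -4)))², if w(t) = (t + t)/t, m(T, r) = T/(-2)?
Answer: 36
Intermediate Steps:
m(T, r) = -T/2 (m(T, r) = T*(-½) = -T/2)
w(t) = 2 (w(t) = (2*t)/t = 2)
((4 - 7)*w(m(5, -4)))² = ((4 - 7)*2)² = (-3*2)² = (-6)² = 36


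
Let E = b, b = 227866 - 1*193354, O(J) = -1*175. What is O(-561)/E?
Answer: -175/34512 ≈ -0.0050707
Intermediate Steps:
O(J) = -175
b = 34512 (b = 227866 - 193354 = 34512)
E = 34512
O(-561)/E = -175/34512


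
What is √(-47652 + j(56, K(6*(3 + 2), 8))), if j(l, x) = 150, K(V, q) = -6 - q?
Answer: 3*I*√5278 ≈ 217.95*I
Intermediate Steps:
√(-47652 + j(56, K(6*(3 + 2), 8))) = √(-47652 + 150) = √(-47502) = 3*I*√5278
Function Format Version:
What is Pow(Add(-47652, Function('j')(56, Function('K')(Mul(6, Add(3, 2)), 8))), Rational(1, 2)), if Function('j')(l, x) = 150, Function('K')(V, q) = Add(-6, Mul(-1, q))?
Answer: Mul(3, I, Pow(5278, Rational(1, 2))) ≈ Mul(217.95, I)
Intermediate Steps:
Pow(Add(-47652, Function('j')(56, Function('K')(Mul(6, Add(3, 2)), 8))), Rational(1, 2)) = Pow(Add(-47652, 150), Rational(1, 2)) = Pow(-47502, Rational(1, 2)) = Mul(3, I, Pow(5278, Rational(1, 2)))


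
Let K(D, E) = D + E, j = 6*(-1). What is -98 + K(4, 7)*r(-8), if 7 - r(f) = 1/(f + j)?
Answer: -283/14 ≈ -20.214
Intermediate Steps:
j = -6
r(f) = 7 - 1/(-6 + f) (r(f) = 7 - 1/(f - 6) = 7 - 1/(-6 + f))
-98 + K(4, 7)*r(-8) = -98 + (4 + 7)*((-43 + 7*(-8))/(-6 - 8)) = -98 + 11*((-43 - 56)/(-14)) = -98 + 11*(-1/14*(-99)) = -98 + 11*(99/14) = -98 + 1089/14 = -283/14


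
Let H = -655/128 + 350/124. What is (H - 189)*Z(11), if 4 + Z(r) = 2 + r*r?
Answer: -90327783/3968 ≈ -22764.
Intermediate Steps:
H = -9105/3968 (H = -655*1/128 + 350*(1/124) = -655/128 + 175/62 = -9105/3968 ≈ -2.2946)
Z(r) = -2 + r**2 (Z(r) = -4 + (2 + r*r) = -4 + (2 + r**2) = -2 + r**2)
(H - 189)*Z(11) = (-9105/3968 - 189)*(-2 + 11**2) = -759057*(-2 + 121)/3968 = -759057/3968*119 = -90327783/3968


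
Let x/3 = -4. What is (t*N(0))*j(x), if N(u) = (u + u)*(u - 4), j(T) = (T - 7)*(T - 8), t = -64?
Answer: 0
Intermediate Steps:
x = -12 (x = 3*(-4) = -12)
j(T) = (-8 + T)*(-7 + T) (j(T) = (-7 + T)*(-8 + T) = (-8 + T)*(-7 + T))
N(u) = 2*u*(-4 + u) (N(u) = (2*u)*(-4 + u) = 2*u*(-4 + u))
(t*N(0))*j(x) = (-128*0*(-4 + 0))*(56 + (-12)² - 15*(-12)) = (-128*0*(-4))*(56 + 144 + 180) = -64*0*380 = 0*380 = 0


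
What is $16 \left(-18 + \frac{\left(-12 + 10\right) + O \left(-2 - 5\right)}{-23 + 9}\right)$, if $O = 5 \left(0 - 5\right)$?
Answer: $- \frac{3400}{7} \approx -485.71$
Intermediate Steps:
$O = -25$ ($O = 5 \left(-5\right) = -25$)
$16 \left(-18 + \frac{\left(-12 + 10\right) + O \left(-2 - 5\right)}{-23 + 9}\right) = 16 \left(-18 + \frac{\left(-12 + 10\right) - 25 \left(-2 - 5\right)}{-23 + 9}\right) = 16 \left(-18 + \frac{-2 - -175}{-14}\right) = 16 \left(-18 + \left(-2 + 175\right) \left(- \frac{1}{14}\right)\right) = 16 \left(-18 + 173 \left(- \frac{1}{14}\right)\right) = 16 \left(-18 - \frac{173}{14}\right) = 16 \left(- \frac{425}{14}\right) = - \frac{3400}{7}$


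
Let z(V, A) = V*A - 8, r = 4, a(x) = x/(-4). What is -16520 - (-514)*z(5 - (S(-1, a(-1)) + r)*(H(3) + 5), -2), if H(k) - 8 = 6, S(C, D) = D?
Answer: 57239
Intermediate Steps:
a(x) = -x/4 (a(x) = x*(-¼) = -x/4)
H(k) = 14 (H(k) = 8 + 6 = 14)
z(V, A) = -8 + A*V (z(V, A) = A*V - 8 = -8 + A*V)
-16520 - (-514)*z(5 - (S(-1, a(-1)) + r)*(H(3) + 5), -2) = -16520 - (-514)*(-8 - 2*(5 - (-¼*(-1) + 4)*(14 + 5))) = -16520 - (-514)*(-8 - 2*(5 - (¼ + 4)*19)) = -16520 - (-514)*(-8 - 2*(5 - 17*19/4)) = -16520 - (-514)*(-8 - 2*(5 - 1*323/4)) = -16520 - (-514)*(-8 - 2*(5 - 323/4)) = -16520 - (-514)*(-8 - 2*(-303/4)) = -16520 - (-514)*(-8 + 303/2) = -16520 - (-514)*287/2 = -16520 - 1*(-73759) = -16520 + 73759 = 57239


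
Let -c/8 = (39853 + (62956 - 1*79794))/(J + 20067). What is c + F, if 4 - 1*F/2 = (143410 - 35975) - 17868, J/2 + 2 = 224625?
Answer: -84066344558/469313 ≈ -1.7913e+5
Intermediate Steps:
J = 449246 (J = -4 + 2*224625 = -4 + 449250 = 449246)
c = -184120/469313 (c = -8*(39853 + (62956 - 1*79794))/(449246 + 20067) = -8*(39853 + (62956 - 79794))/469313 = -8*(39853 - 16838)/469313 = -184120/469313 ≈ -0.39232)
F = -179126 (F = 8 - 2*((143410 - 35975) - 17868) = 8 - 2*(107435 - 17868) = 8 - 2*89567 = 8 - 179134 = -179126)
c + F = -184120/469313 - 179126 = -84066344558/469313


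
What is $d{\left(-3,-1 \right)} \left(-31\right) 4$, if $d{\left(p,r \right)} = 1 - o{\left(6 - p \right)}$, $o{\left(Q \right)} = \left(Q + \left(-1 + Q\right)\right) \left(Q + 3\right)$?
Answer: $25172$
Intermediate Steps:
$o{\left(Q \right)} = \left(-1 + 2 Q\right) \left(3 + Q\right)$
$d{\left(p,r \right)} = -26 - 2 \left(6 - p\right)^{2} + 5 p$ ($d{\left(p,r \right)} = 1 - \left(-3 + 2 \left(6 - p\right)^{2} + 5 \left(6 - p\right)\right) = 1 - \left(-3 + 2 \left(6 - p\right)^{2} - \left(-30 + 5 p\right)\right) = 1 - \left(27 - 5 p + 2 \left(6 - p\right)^{2}\right) = -26 - 2 \left(6 - p\right)^{2} + 5 p$)
$d{\left(-3,-1 \right)} \left(-31\right) 4 = \left(-98 - 2 \left(-3\right)^{2} + 29 \left(-3\right)\right) \left(-31\right) 4 = \left(-98 - 18 - 87\right) \left(-31\right) 4 = \left(-203\right) \left(-31\right) 4 = 6293 \cdot 4 = 25172$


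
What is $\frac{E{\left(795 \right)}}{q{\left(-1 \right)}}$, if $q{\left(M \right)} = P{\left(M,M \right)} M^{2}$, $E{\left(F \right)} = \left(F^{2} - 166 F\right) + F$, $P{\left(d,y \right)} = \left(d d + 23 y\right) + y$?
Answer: $- \frac{500850}{23} \approx -21776.0$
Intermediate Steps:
$P{\left(d,y \right)} = d^{2} + 24 y$ ($P{\left(d,y \right)} = \left(d^{2} + 23 y\right) + y = d^{2} + 24 y$)
$E{\left(F \right)} = F^{2} - 165 F$
$q{\left(M \right)} = M^{2} \left(M^{2} + 24 M\right)$ ($q{\left(M \right)} = \left(M^{2} + 24 M\right) M^{2} = M^{2} \left(M^{2} + 24 M\right)$)
$\frac{E{\left(795 \right)}}{q{\left(-1 \right)}} = \frac{795 \left(-165 + 795\right)}{\left(-1\right)^{3} \left(24 - 1\right)} = \frac{795 \cdot 630}{\left(-1\right) 23} = \frac{500850}{-23} = 500850 \left(- \frac{1}{23}\right) = - \frac{500850}{23}$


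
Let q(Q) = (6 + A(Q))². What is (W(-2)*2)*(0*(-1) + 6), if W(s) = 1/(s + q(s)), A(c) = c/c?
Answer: 12/47 ≈ 0.25532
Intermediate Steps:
A(c) = 1
q(Q) = 49 (q(Q) = (6 + 1)² = 7² = 49)
W(s) = 1/(49 + s) (W(s) = 1/(s + 49) = 1/(49 + s))
(W(-2)*2)*(0*(-1) + 6) = (2/(49 - 2))*(0*(-1) + 6) = (2/47)*(0 + 6) = ((1/47)*2)*6 = (2/47)*6 = 12/47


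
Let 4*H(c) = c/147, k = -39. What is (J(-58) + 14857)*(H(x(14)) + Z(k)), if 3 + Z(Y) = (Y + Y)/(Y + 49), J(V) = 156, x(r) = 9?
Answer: -158672397/980 ≈ -1.6191e+5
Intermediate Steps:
Z(Y) = -3 + 2*Y/(49 + Y) (Z(Y) = -3 + (Y + Y)/(Y + 49) = -3 + (2*Y)/(49 + Y) = -3 + 2*Y/(49 + Y))
H(c) = c/588 (H(c) = (c/147)/4 = c/588)
(J(-58) + 14857)*(H(x(14)) + Z(k)) = (156 + 14857)*((1/588)*9 + (-147 - 1*(-39))/(49 - 39)) = 15013*(3/196 + (-147 + 39)/10) = 15013*(3/196 + (⅒)*(-108)) = 15013*(3/196 - 54/5) = 15013*(-10569/980) = -158672397/980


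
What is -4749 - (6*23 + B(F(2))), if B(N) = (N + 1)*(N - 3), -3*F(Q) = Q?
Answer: -43972/9 ≈ -4885.8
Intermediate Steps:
F(Q) = -Q/3
B(N) = (1 + N)*(-3 + N)
-4749 - (6*23 + B(F(2))) = -4749 - (6*23 + (-3 + (-⅓*2)² - (-2)*2/3)) = -4749 - (138 + (-3 + (-⅔)² - 2*(-⅔))) = -4749 - (138 + (-3 + 4/9 + 4/3)) = -4749 - (138 - 11/9) = -4749 - 1*1231/9 = -4749 - 1231/9 = -43972/9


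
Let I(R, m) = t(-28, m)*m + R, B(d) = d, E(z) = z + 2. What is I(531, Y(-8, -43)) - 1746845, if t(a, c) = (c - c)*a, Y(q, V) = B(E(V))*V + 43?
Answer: -1746314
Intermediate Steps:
E(z) = 2 + z
Y(q, V) = 43 + V*(2 + V) (Y(q, V) = (2 + V)*V + 43 = V*(2 + V) + 43 = 43 + V*(2 + V))
t(a, c) = 0 (t(a, c) = 0*a = 0)
I(R, m) = R (I(R, m) = 0*m + R = 0 + R = R)
I(531, Y(-8, -43)) - 1746845 = 531 - 1746845 = -1746314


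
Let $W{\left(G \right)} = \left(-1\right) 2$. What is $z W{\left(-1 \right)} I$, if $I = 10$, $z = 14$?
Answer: $-280$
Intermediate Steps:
$W{\left(G \right)} = -2$
$z W{\left(-1 \right)} I = 14 \left(-2\right) 10 = \left(-28\right) 10 = -280$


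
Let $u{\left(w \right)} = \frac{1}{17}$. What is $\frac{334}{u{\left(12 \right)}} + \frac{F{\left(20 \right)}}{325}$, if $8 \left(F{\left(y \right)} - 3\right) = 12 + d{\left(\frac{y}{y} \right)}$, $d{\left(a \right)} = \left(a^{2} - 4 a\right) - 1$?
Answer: $\frac{1845354}{325} \approx 5678.0$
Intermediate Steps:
$d{\left(a \right)} = -1 + a^{2} - 4 a$
$u{\left(w \right)} = \frac{1}{17}$
$F{\left(y \right)} = 4$ ($F{\left(y \right)} = 3 + \frac{12 - \left(1 - 1 + \frac{4 y}{y}\right)}{8} = 3 + \frac{12 - \left(5 - 1\right)}{8} = 3 + \frac{12 - 4}{8} = 3 + \frac{1}{8} \cdot 8 = 3 + 1 = 4$)
$\frac{334}{u{\left(12 \right)}} + \frac{F{\left(20 \right)}}{325} = 334 \frac{1}{\frac{1}{17}} + \frac{4}{325} = 334 \cdot 17 + 4 \cdot \frac{1}{325} = 5678 + \frac{4}{325} = \frac{1845354}{325}$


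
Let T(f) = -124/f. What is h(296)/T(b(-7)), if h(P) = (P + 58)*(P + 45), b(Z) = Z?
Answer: 13629/2 ≈ 6814.5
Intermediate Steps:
h(P) = (45 + P)*(58 + P) (h(P) = (58 + P)*(45 + P) = (45 + P)*(58 + P))
h(296)/T(b(-7)) = (2610 + 296² + 103*296)/((-124/(-7))) = (2610 + 87616 + 30488)/((-124*(-⅐))) = 120714/(124/7) = 120714*(7/124) = 13629/2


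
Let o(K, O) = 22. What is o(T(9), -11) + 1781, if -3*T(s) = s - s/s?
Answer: 1803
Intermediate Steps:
T(s) = ⅓ - s/3 (T(s) = -(s - s/s)/3 = -(s - 1*1)/3 = -(s - 1)/3 = -(-1 + s)/3 = ⅓ - s/3)
o(T(9), -11) + 1781 = 22 + 1781 = 1803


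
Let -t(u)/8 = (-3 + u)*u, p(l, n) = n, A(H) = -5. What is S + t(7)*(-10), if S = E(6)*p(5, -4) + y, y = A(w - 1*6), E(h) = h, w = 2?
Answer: 2211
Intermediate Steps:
t(u) = -8*u*(-3 + u) (t(u) = -8*(-3 + u)*u = -8*u*(-3 + u))
y = -5
S = -29 (S = 6*(-4) - 5 = -24 - 5 = -29)
S + t(7)*(-10) = -29 + (8*7*(3 - 1*7))*(-10) = -29 + (8*7*(3 - 7))*(-10) = -29 + (8*7*(-4))*(-10) = -29 - 224*(-10) = -29 + 2240 = 2211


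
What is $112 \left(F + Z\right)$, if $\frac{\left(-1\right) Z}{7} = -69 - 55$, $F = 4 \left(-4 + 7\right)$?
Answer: $98560$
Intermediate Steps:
$F = 12$ ($F = 4 \cdot 3 = 12$)
$Z = 868$ ($Z = - 7 \left(-69 - 55\right) = \left(-7\right) \left(-124\right) = 868$)
$112 \left(F + Z\right) = 112 \left(12 + 868\right) = 112 \cdot 880 = 98560$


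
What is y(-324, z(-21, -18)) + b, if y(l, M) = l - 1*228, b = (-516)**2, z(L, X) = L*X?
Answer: 265704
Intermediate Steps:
b = 266256
y(l, M) = -228 + l (y(l, M) = l - 228 = -228 + l)
y(-324, z(-21, -18)) + b = (-228 - 324) + 266256 = -552 + 266256 = 265704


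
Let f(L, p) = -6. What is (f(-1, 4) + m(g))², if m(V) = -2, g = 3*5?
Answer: 64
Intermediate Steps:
g = 15
(f(-1, 4) + m(g))² = (-6 - 2)² = (-8)² = 64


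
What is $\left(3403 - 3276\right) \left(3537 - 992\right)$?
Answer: $323215$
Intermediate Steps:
$\left(3403 - 3276\right) \left(3537 - 992\right) = 127 \cdot 2545 = 323215$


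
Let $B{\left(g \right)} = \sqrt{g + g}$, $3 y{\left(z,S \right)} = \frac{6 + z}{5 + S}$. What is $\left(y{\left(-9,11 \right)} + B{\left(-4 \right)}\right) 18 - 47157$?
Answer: $- \frac{377265}{8} + 36 i \sqrt{2} \approx -47158.0 + 50.912 i$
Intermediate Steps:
$y{\left(z,S \right)} = \frac{6 + z}{3 \left(5 + S\right)}$ ($y{\left(z,S \right)} = \frac{\left(6 + z\right) \frac{1}{5 + S}}{3} = \frac{\frac{1}{5 + S} \left(6 + z\right)}{3} = \frac{6 + z}{3 \left(5 + S\right)}$)
$B{\left(g \right)} = \sqrt{2} \sqrt{g}$ ($B{\left(g \right)} = \sqrt{2 g} = \sqrt{2} \sqrt{g}$)
$\left(y{\left(-9,11 \right)} + B{\left(-4 \right)}\right) 18 - 47157 = \left(\frac{6 - 9}{3 \left(5 + 11\right)} + \sqrt{2} \sqrt{-4}\right) 18 - 47157 = \left(\frac{1}{3} \cdot \frac{1}{16} \left(-3\right) + \sqrt{2} \cdot 2 i\right) 18 - 47157 = \left(\frac{1}{3} \cdot \frac{1}{16} \left(-3\right) + 2 i \sqrt{2}\right) 18 - 47157 = \left(- \frac{1}{16} + 2 i \sqrt{2}\right) 18 - 47157 = \left(- \frac{9}{8} + 36 i \sqrt{2}\right) - 47157 = - \frac{377265}{8} + 36 i \sqrt{2}$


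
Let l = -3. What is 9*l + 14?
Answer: -13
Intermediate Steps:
9*l + 14 = 9*(-3) + 14 = -27 + 14 = -13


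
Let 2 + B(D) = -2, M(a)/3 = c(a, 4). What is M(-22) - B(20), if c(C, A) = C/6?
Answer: -7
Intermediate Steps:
c(C, A) = C/6 (c(C, A) = C*(⅙) = C/6)
M(a) = a/2 (M(a) = 3*(a/6) = a/2)
B(D) = -4 (B(D) = -2 - 2 = -4)
M(-22) - B(20) = (½)*(-22) - 1*(-4) = -11 + 4 = -7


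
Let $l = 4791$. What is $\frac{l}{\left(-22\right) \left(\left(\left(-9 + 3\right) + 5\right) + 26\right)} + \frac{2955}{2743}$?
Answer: $- \frac{11516463}{1508650} \approx -7.6336$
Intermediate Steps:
$\frac{l}{\left(-22\right) \left(\left(\left(-9 + 3\right) + 5\right) + 26\right)} + \frac{2955}{2743} = \frac{4791}{\left(-22\right) \left(\left(\left(-9 + 3\right) + 5\right) + 26\right)} + \frac{2955}{2743} = \frac{4791}{\left(-22\right) \left(\left(-6 + 5\right) + 26\right)} + 2955 \cdot \frac{1}{2743} = \frac{4791}{\left(-22\right) \left(-1 + 26\right)} + \frac{2955}{2743} = \frac{4791}{\left(-22\right) 25} + \frac{2955}{2743} = \frac{4791}{-550} + \frac{2955}{2743} = 4791 \left(- \frac{1}{550}\right) + \frac{2955}{2743} = - \frac{4791}{550} + \frac{2955}{2743} = - \frac{11516463}{1508650}$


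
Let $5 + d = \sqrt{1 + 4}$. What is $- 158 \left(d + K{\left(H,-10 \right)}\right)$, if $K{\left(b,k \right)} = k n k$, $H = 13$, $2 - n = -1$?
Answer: $-46610 - 158 \sqrt{5} \approx -46963.0$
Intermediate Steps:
$n = 3$ ($n = 2 - -1 = 2 + 1 = 3$)
$d = -5 + \sqrt{5}$ ($d = -5 + \sqrt{1 + 4} = -5 + \sqrt{5} \approx -2.7639$)
$K{\left(b,k \right)} = 3 k^{2}$ ($K{\left(b,k \right)} = k 3 k = 3 k k = 3 k^{2}$)
$- 158 \left(d + K{\left(H,-10 \right)}\right) = - 158 \left(\left(-5 + \sqrt{5}\right) + 3 \left(-10\right)^{2}\right) = - 158 \left(\left(-5 + \sqrt{5}\right) + 3 \cdot 100\right) = - 158 \left(\left(-5 + \sqrt{5}\right) + 300\right) = - 158 \left(295 + \sqrt{5}\right) = -46610 - 158 \sqrt{5}$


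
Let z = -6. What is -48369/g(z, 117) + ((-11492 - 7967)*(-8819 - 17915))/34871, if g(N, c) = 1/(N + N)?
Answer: 20760321694/34871 ≈ 5.9535e+5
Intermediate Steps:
g(N, c) = 1/(2*N)
-48369/g(z, 117) + ((-11492 - 7967)*(-8819 - 17915))/34871 = -48369/((½)/(-6)) + ((-11492 - 7967)*(-8819 - 17915))/34871 = -48369/((½)*(-⅙)) - 19459*(-26734)*(1/34871) = -48369/(-1/12) + 520216906*(1/34871) = -48369*(-12) + 520216906/34871 = 580428 + 520216906/34871 = 20760321694/34871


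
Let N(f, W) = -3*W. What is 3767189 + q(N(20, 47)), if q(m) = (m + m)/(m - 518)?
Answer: 2482577833/659 ≈ 3.7672e+6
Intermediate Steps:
q(m) = 2*m/(-518 + m) (q(m) = (2*m)/(-518 + m) = 2*m/(-518 + m))
3767189 + q(N(20, 47)) = 3767189 + 2*(-3*47)/(-518 - 3*47) = 3767189 + 2*(-141)/(-518 - 141) = 3767189 + 2*(-141)/(-659) = 3767189 + 2*(-141)*(-1/659) = 3767189 + 282/659 = 2482577833/659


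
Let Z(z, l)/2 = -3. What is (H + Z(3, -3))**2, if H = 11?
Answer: 25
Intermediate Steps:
Z(z, l) = -6 (Z(z, l) = 2*(-3) = -6)
(H + Z(3, -3))**2 = (11 - 6)**2 = 5**2 = 25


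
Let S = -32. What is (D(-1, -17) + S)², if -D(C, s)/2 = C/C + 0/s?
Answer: 1156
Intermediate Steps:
D(C, s) = -2 (D(C, s) = -2*(C/C + 0/s) = -2*(1 + 0) = -2*1 = -2)
(D(-1, -17) + S)² = (-2 - 32)² = (-34)² = 1156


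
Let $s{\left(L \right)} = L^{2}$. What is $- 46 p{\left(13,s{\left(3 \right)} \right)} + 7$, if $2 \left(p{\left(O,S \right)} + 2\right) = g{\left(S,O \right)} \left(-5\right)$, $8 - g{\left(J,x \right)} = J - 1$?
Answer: $99$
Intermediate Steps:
$g{\left(J,x \right)} = 9 - J$ ($g{\left(J,x \right)} = 8 - \left(J - 1\right) = 8 - \left(-1 + J\right) = 9 - J$)
$p{\left(O,S \right)} = - \frac{49}{2} + \frac{5 S}{2}$ ($p{\left(O,S \right)} = -2 + \frac{\left(9 - S\right) \left(-5\right)}{2} = -2 + \frac{-45 + 5 S}{2} = -2 + \left(- \frac{45}{2} + \frac{5 S}{2}\right) = - \frac{49}{2} + \frac{5 S}{2}$)
$- 46 p{\left(13,s{\left(3 \right)} \right)} + 7 = - 46 \left(- \frac{49}{2} + \frac{5 \cdot 3^{2}}{2}\right) + 7 = - 46 \left(- \frac{49}{2} + \frac{5}{2} \cdot 9\right) + 7 = - 46 \left(- \frac{49}{2} + \frac{45}{2}\right) + 7 = \left(-46\right) \left(-2\right) + 7 = 92 + 7 = 99$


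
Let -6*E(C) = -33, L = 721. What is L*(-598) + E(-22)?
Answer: -862305/2 ≈ -4.3115e+5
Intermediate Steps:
E(C) = 11/2 (E(C) = -⅙*(-33) = 11/2)
L*(-598) + E(-22) = 721*(-598) + 11/2 = -431158 + 11/2 = -862305/2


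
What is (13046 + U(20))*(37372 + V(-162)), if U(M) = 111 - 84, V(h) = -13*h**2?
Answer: -3971577400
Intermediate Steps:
U(M) = 27
(13046 + U(20))*(37372 + V(-162)) = (13046 + 27)*(37372 - 13*(-162)**2) = 13073*(37372 - 13*26244) = 13073*(37372 - 341172) = 13073*(-303800) = -3971577400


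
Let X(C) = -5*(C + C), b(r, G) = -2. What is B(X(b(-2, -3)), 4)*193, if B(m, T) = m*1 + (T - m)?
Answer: 772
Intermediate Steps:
X(C) = -10*C
B(m, T) = T (B(m, T) = m + (T - m) = T)
B(X(b(-2, -3)), 4)*193 = 4*193 = 772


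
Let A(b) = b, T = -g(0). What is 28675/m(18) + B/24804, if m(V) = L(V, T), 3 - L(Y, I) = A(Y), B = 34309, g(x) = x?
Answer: -47382671/24804 ≈ -1910.3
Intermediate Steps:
T = 0 (T = -1*0 = 0)
L(Y, I) = 3 - Y
m(V) = 3 - V
28675/m(18) + B/24804 = 28675/(3 - 1*18) + 34309/24804 = 28675/(3 - 18) + 34309*(1/24804) = 28675/(-15) + 34309/24804 = 28675*(-1/15) + 34309/24804 = -5735/3 + 34309/24804 = -47382671/24804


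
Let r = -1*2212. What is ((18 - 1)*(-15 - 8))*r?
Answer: 864892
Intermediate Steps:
r = -2212
((18 - 1)*(-15 - 8))*r = ((18 - 1)*(-15 - 8))*(-2212) = (17*(-23))*(-2212) = -391*(-2212) = 864892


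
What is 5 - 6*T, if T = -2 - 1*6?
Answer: 53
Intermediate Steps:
T = -8 (T = -2 - 6 = -8)
5 - 6*T = 5 - 6*(-8) = 5 + 48 = 53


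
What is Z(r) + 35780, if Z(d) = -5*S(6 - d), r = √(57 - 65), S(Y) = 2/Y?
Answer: 393565/11 - 5*I*√2/11 ≈ 35779.0 - 0.64282*I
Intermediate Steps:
r = 2*I*√2 (r = √(-8) = 2*I*√2 ≈ 2.8284*I)
Z(d) = -10/(6 - d)
Z(r) + 35780 = 10/(-6 + 2*I*√2) + 35780 = 35780 + 10/(-6 + 2*I*√2)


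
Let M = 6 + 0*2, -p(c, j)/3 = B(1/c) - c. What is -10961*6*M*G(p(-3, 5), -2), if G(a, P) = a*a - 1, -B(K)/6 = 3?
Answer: -798662304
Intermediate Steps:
B(K) = -18 (B(K) = -6*3 = -18)
p(c, j) = 54 + 3*c (p(c, j) = -3*(-18 - c) = 54 + 3*c)
M = 6 (M = 6 + 0 = 6)
G(a, P) = -1 + a² (G(a, P) = a² - 1 = -1 + a²)
-10961*6*M*G(p(-3, 5), -2) = -10961*6*6*(-1 + (54 + 3*(-3))²) = -394596*(-1 + (54 - 9)²) = -394596*(-1 + 45²) = -394596*(-1 + 2025) = -394596*2024 = -10961*72864 = -798662304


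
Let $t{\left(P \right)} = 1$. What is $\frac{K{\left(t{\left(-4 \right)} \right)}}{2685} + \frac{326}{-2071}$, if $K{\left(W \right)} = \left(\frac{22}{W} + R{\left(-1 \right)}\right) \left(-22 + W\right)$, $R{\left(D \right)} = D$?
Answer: $- \frac{596207}{1853545} \approx -0.32166$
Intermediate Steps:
$K{\left(W \right)} = \left(-1 + \frac{22}{W}\right) \left(-22 + W\right)$ ($K{\left(W \right)} = \left(\frac{22}{W} - 1\right) \left(-22 + W\right) = \left(-1 + \frac{22}{W}\right) \left(-22 + W\right)$)
$\frac{K{\left(t{\left(-4 \right)} \right)}}{2685} + \frac{326}{-2071} = \frac{44 - 1 - \frac{484}{1}}{2685} + \frac{326}{-2071} = \left(44 - 1 - 484\right) \frac{1}{2685} + 326 \left(- \frac{1}{2071}\right) = \left(44 - 1 - 484\right) \frac{1}{2685} - \frac{326}{2071} = \left(-441\right) \frac{1}{2685} - \frac{326}{2071} = - \frac{147}{895} - \frac{326}{2071} = - \frac{596207}{1853545}$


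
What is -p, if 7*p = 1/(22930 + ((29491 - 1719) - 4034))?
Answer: -1/326676 ≈ -3.0611e-6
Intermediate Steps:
p = 1/326676 (p = 1/(7*(22930 + ((29491 - 1719) - 4034))) = 1/(7*(22930 + (27772 - 4034))) = 1/(7*(22930 + 23738)) = (1/7)/46668 = (1/7)*(1/46668) = 1/326676 ≈ 3.0611e-6)
-p = -1*1/326676 = -1/326676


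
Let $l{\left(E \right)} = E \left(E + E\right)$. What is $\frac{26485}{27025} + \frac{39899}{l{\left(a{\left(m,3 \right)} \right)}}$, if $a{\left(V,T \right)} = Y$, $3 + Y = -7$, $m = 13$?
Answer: $\frac{43342699}{216200} \approx 200.48$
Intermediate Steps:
$Y = -10$ ($Y = -3 - 7 = -10$)
$a{\left(V,T \right)} = -10$
$l{\left(E \right)} = 2 E^{2}$ ($l{\left(E \right)} = E 2 E = 2 E^{2}$)
$\frac{26485}{27025} + \frac{39899}{l{\left(a{\left(m,3 \right)} \right)}} = \frac{26485}{27025} + \frac{39899}{2 \left(-10\right)^{2}} = 26485 \cdot \frac{1}{27025} + \frac{39899}{2 \cdot 100} = \frac{5297}{5405} + \frac{39899}{200} = \frac{43342699}{216200}$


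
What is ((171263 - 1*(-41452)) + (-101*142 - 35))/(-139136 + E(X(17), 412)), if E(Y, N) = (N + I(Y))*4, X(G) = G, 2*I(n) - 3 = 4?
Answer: -99169/68737 ≈ -1.4427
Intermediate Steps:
I(n) = 7/2 (I(n) = 3/2 + (½)*4 = 3/2 + 2 = 7/2)
E(Y, N) = 14 + 4*N (E(Y, N) = (N + 7/2)*4 = (7/2 + N)*4 = 14 + 4*N)
((171263 - 1*(-41452)) + (-101*142 - 35))/(-139136 + E(X(17), 412)) = ((171263 - 1*(-41452)) + (-101*142 - 35))/(-139136 + (14 + 4*412)) = ((171263 + 41452) + (-14342 - 35))/(-139136 + (14 + 1648)) = (212715 - 14377)/(-139136 + 1662) = 198338/(-137474) = 198338*(-1/137474) = -99169/68737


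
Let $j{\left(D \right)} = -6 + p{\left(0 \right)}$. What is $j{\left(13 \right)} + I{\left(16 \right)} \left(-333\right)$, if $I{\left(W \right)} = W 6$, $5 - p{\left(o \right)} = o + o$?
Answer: $-31969$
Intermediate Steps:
$p{\left(o \right)} = 5 - 2 o$ ($p{\left(o \right)} = 5 - \left(o + o\right) = 5 - 2 o$)
$j{\left(D \right)} = -1$ ($j{\left(D \right)} = -6 + \left(5 - 0\right) = -6 + \left(5 + 0\right) = -6 + 5 = -1$)
$I{\left(W \right)} = 6 W$
$j{\left(13 \right)} + I{\left(16 \right)} \left(-333\right) = -1 + 6 \cdot 16 \left(-333\right) = -1 + 96 \left(-333\right) = -1 - 31968 = -31969$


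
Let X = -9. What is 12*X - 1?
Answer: -109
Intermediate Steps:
12*X - 1 = 12*(-9) - 1 = -108 - 1 = -109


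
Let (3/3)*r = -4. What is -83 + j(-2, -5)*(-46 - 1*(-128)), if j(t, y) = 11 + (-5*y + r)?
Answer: 2541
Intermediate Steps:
r = -4
j(t, y) = 7 - 5*y (j(t, y) = 11 + (-5*y - 4) = 11 + (-4 - 5*y) = 7 - 5*y)
-83 + j(-2, -5)*(-46 - 1*(-128)) = -83 + (7 - 5*(-5))*(-46 - 1*(-128)) = -83 + (7 + 25)*(-46 + 128) = -83 + 32*82 = -83 + 2624 = 2541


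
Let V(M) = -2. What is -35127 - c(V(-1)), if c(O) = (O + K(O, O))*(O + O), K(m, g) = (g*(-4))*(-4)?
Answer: -35263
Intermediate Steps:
K(m, g) = 16*g (K(m, g) = -4*g*(-4) = 16*g)
c(O) = 34*O² (c(O) = (O + 16*O)*(O + O) = (17*O)*(2*O) = 34*O²)
-35127 - c(V(-1)) = -35127 - 34*(-2)² = -35127 - 34*4 = -35127 - 1*136 = -35127 - 136 = -35263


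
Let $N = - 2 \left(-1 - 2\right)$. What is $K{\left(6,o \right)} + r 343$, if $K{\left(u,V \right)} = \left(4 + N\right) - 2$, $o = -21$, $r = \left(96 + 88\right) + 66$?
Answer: $85758$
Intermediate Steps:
$N = 6$ ($N = \left(-2\right) \left(-3\right) = 6$)
$r = 250$ ($r = 184 + 66 = 250$)
$K{\left(u,V \right)} = 8$ ($K{\left(u,V \right)} = \left(4 + 6\right) - 2 = 10 - 2 = 8$)
$K{\left(6,o \right)} + r 343 = 8 + 250 \cdot 343 = 8 + 85750 = 85758$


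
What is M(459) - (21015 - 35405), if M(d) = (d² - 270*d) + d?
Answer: 101600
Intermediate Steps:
M(d) = d² - 269*d
M(459) - (21015 - 35405) = 459*(-269 + 459) - (21015 - 35405) = 459*190 - 1*(-14390) = 87210 + 14390 = 101600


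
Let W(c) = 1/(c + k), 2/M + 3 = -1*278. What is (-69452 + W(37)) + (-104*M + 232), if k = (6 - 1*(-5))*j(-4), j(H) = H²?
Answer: -4142980075/59853 ≈ -69219.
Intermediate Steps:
M = -2/281 (M = 2/(-3 - 1*278) = 2/(-3 - 278) = 2/(-281) = 2*(-1/281) = -2/281 ≈ -0.0071174)
k = 176 (k = (6 - 1*(-5))*(-4)² = (6 + 5)*16 = 11*16 = 176)
W(c) = 1/(176 + c) (W(c) = 1/(c + 176) = 1/(176 + c))
(-69452 + W(37)) + (-104*M + 232) = (-69452 + 1/(176 + 37)) + (-104*(-2/281) + 232) = (-69452 + 1/213) + (208/281 + 232) = (-69452 + 1/213) + 65400/281 = -14793275/213 + 65400/281 = -4142980075/59853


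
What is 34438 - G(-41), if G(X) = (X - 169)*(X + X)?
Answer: 17218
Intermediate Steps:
G(X) = 2*X*(-169 + X) (G(X) = (-169 + X)*(2*X) = 2*X*(-169 + X))
34438 - G(-41) = 34438 - 2*(-41)*(-169 - 41) = 34438 - 2*(-41)*(-210) = 34438 - 1*17220 = 34438 - 17220 = 17218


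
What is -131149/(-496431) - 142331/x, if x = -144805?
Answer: 89648551606/71885690955 ≈ 1.2471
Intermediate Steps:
-131149/(-496431) - 142331/x = -131149/(-496431) - 142331/(-144805) = -131149*(-1/496431) - 142331*(-1/144805) = 131149/496431 + 142331/144805 = 89648551606/71885690955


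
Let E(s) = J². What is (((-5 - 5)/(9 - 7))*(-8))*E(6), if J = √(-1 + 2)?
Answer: 40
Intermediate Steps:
J = 1 (J = √1 = 1)
E(s) = 1 (E(s) = 1² = 1)
(((-5 - 5)/(9 - 7))*(-8))*E(6) = (((-5 - 5)/(9 - 7))*(-8))*1 = (-10/2*(-8))*1 = (-10*½*(-8))*1 = -5*(-8)*1 = 40*1 = 40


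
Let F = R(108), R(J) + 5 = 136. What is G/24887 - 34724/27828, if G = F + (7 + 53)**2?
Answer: -4636280/4222899 ≈ -1.0979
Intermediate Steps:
R(J) = 131 (R(J) = -5 + 136 = 131)
F = 131
G = 3731 (G = 131 + (7 + 53)**2 = 131 + 60**2 = 131 + 3600 = 3731)
G/24887 - 34724/27828 = 3731/24887 - 34724/27828 = 3731*(1/24887) - 34724*1/27828 = 91/607 - 8681/6957 = -4636280/4222899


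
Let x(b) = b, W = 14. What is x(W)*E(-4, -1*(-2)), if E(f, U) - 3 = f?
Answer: -14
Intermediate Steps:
E(f, U) = 3 + f
x(W)*E(-4, -1*(-2)) = 14*(3 - 4) = 14*(-1) = -14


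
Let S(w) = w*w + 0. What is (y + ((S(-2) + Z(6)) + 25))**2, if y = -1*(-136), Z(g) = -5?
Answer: 25600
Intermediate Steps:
S(w) = w**2 (S(w) = w**2 + 0 = w**2)
y = 136
(y + ((S(-2) + Z(6)) + 25))**2 = (136 + (((-2)**2 - 5) + 25))**2 = (136 + ((4 - 5) + 25))**2 = (136 + (-1 + 25))**2 = (136 + 24)**2 = 160**2 = 25600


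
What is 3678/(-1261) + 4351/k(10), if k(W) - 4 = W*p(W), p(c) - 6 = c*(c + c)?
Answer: -2104781/2602704 ≈ -0.80869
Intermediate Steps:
p(c) = 6 + 2*c² (p(c) = 6 + c*(c + c) = 6 + c*(2*c) = 6 + 2*c²)
k(W) = 4 + W*(6 + 2*W²)
3678/(-1261) + 4351/k(10) = 3678/(-1261) + 4351/(4 + 2*10*(3 + 10²)) = 3678*(-1/1261) + 4351/(4 + 2*10*(3 + 100)) = -3678/1261 + 4351/(4 + 2*10*103) = -3678/1261 + 4351/(4 + 2060) = -3678/1261 + 4351/2064 = -2104781/2602704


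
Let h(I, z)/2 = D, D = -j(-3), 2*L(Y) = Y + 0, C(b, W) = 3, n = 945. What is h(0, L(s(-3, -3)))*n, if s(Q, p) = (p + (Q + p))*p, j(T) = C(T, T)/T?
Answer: 1890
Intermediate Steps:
j(T) = 3/T
s(Q, p) = p*(Q + 2*p) (s(Q, p) = (Q + 2*p)*p = p*(Q + 2*p))
L(Y) = Y/2 (L(Y) = (Y + 0)/2 = Y/2)
D = 1 (D = -3/(-3) = -3*(-1)/3 = -1*(-1) = 1)
h(I, z) = 2 (h(I, z) = 2*1 = 2)
h(0, L(s(-3, -3)))*n = 2*945 = 1890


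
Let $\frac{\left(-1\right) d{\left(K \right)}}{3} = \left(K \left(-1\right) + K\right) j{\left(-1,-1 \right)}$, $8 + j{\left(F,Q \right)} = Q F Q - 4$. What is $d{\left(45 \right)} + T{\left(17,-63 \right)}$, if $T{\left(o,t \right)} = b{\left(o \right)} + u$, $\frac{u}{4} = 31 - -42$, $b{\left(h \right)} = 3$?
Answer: $295$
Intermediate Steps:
$u = 292$ ($u = 4 \left(31 - -42\right) = 4 \left(31 + 42\right) = 4 \cdot 73 = 292$)
$T{\left(o,t \right)} = 295$ ($T{\left(o,t \right)} = 3 + 292 = 295$)
$j{\left(F,Q \right)} = -12 + F Q^{2}$ ($j{\left(F,Q \right)} = -8 + \left(Q F Q - 4\right) = -8 + \left(F Q Q - 4\right) = -8 + \left(F Q^{2} - 4\right) = -8 + \left(-4 + F Q^{2}\right) = -12 + F Q^{2}$)
$d{\left(K \right)} = 0$ ($d{\left(K \right)} = - 3 \left(K \left(-1\right) + K\right) \left(-12 - \left(-1\right)^{2}\right) = - 3 \left(- K + K\right) \left(-12 - 1\right) = - 3 \cdot 0 \left(-12 - 1\right) = - 3 \cdot 0 \left(-13\right) = \left(-3\right) 0 = 0$)
$d{\left(45 \right)} + T{\left(17,-63 \right)} = 0 + 295 = 295$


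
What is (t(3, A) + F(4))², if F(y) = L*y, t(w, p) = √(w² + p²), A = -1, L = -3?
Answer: (12 - √10)² ≈ 78.105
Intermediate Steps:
t(w, p) = √(p² + w²)
F(y) = -3*y
(t(3, A) + F(4))² = (√((-1)² + 3²) - 3*4)² = (√(1 + 9) - 12)² = (√10 - 12)² = (-12 + √10)²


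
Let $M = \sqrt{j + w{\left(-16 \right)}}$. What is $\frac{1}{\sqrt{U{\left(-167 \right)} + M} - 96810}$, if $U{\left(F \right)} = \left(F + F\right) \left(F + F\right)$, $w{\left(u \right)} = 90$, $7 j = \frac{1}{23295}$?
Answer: $- \frac{1}{96810 - \sqrt{111556 + \frac{\sqrt{2393117643315}}{163065}}} \approx -1.0365 \cdot 10^{-5}$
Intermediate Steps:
$j = \frac{1}{163065}$ ($j = \frac{1}{7 \cdot 23295} = \frac{1}{7} \cdot \frac{1}{23295} = \frac{1}{163065} \approx 6.1325 \cdot 10^{-6}$)
$U{\left(F \right)} = 4 F^{2}$ ($U{\left(F \right)} = 2 F 2 F = 4 F^{2}$)
$M = \frac{\sqrt{2393117643315}}{163065}$ ($M = \sqrt{\frac{1}{163065} + 90} = \sqrt{\frac{14675851}{163065}} = \frac{\sqrt{2393117643315}}{163065} \approx 9.4868$)
$\frac{1}{\sqrt{U{\left(-167 \right)} + M} - 96810} = \frac{1}{\sqrt{4 \left(-167\right)^{2} + \frac{\sqrt{2393117643315}}{163065}} - 96810} = \frac{1}{\sqrt{4 \cdot 27889 + \frac{\sqrt{2393117643315}}{163065}} - 96810} = \frac{1}{\sqrt{111556 + \frac{\sqrt{2393117643315}}{163065}} - 96810} = \frac{1}{-96810 + \sqrt{111556 + \frac{\sqrt{2393117643315}}{163065}}}$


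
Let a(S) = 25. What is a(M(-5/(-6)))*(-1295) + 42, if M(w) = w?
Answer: -32333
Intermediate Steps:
a(M(-5/(-6)))*(-1295) + 42 = 25*(-1295) + 42 = -32375 + 42 = -32333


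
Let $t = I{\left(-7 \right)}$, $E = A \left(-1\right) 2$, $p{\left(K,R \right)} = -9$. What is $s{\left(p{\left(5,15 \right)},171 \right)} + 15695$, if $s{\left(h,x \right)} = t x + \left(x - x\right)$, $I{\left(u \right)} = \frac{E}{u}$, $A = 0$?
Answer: $15695$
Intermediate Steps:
$E = 0$ ($E = 0 \left(-1\right) 2 = 0 \cdot 2 = 0$)
$I{\left(u \right)} = 0$ ($I{\left(u \right)} = \frac{0}{u} = 0$)
$t = 0$
$s{\left(h,x \right)} = 0$ ($s{\left(h,x \right)} = 0 x + \left(x - x\right) = 0 + 0 = 0$)
$s{\left(p{\left(5,15 \right)},171 \right)} + 15695 = 0 + 15695 = 15695$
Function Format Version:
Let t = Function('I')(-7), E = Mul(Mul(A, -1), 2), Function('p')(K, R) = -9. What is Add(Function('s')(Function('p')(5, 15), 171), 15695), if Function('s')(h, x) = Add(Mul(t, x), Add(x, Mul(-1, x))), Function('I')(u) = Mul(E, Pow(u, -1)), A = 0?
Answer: 15695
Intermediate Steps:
E = 0 (E = Mul(Mul(0, -1), 2) = Mul(0, 2) = 0)
Function('I')(u) = 0 (Function('I')(u) = Mul(0, Pow(u, -1)) = 0)
t = 0
Function('s')(h, x) = 0 (Function('s')(h, x) = Add(Mul(0, x), Add(x, Mul(-1, x))) = Add(0, 0) = 0)
Add(Function('s')(Function('p')(5, 15), 171), 15695) = Add(0, 15695) = 15695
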